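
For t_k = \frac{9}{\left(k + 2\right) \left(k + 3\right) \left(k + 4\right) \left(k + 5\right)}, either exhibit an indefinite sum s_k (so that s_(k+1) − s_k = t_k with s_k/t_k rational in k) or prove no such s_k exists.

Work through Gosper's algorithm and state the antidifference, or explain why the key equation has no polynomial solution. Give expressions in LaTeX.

s_k = \frac{k \left(k^{2} + 9 k + 26\right)}{8 \left(k + 2\right) \left(k + 3\right) \left(k + 4\right)}

The ratio is (k + 2)/(k + 6).
Normal form (A,B,C) = (k + 2, k + 6, 1).
Key eq: (k + 2)·f(k+1) = (k + 5)·f(k) + (1).
Degrees (1,1,0) ⇒ d ≤ 3.
A polynomial solution: f(k) = k*(k**2 + 9*k + 26)/72.
Then R = B(k−1)f/C = k*(k + 5)*(k**2 + 9*k + 26)/72, so s_k = R(k)·t_k = k*(k**2 + 9*k + 26)/(8*(k + 2)*(k + 3)*(k + 4)).
Verify: 9/(k**4 + 14*k**3 + 71*k**2 + 154*k + 120) matches t_k.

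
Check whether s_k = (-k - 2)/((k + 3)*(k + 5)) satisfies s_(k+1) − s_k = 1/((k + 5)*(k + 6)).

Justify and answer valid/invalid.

s_(k+1) = (-k - 3)/((k + 4)*(k + 6))
s_(k+1) − s_k = (k**2 + 5*k + 3)/(k**4 + 18*k**3 + 119*k**2 + 342*k + 360)
(s_(k+1) − s_k) − t_k = (-2*k - 9)/(k**4 + 18*k**3 + 119*k**2 + 342*k + 360)

Invalid: residual (-2*k - 9)/(k**4 + 18*k**3 + 119*k**2 + 342*k + 360) ≠ 0.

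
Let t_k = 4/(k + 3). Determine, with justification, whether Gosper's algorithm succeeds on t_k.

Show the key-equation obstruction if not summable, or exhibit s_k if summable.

The ratio is (k + 3)/(k + 4).
A = k + 3, B = k + 4, C = 1.
Set up (k + 3)·f(k+1) − (k + 3)·f(k) − (1) = 0.
deg f ≤ 0 (via 1,1,0).
Put f(k) = c0: A·f(k+1) − B(k−1)·f(k) − C = -1; need -1 = 0 — inconsistent ⇒ no f, not summable.

No — key equation has no polynomial f.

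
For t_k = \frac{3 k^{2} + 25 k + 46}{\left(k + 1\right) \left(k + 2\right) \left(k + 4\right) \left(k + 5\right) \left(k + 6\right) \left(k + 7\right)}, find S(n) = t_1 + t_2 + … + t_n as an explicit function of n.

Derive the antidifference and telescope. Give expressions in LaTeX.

S(n) = \frac{n \left(n^{2} + 14 n + 59\right)}{70 \left(n^{3} + 14 n^{2} + 59 n + 70\right)}

The ratio is (k + 1)*(k + 4)*(25*k + 3*(k + 1)**2 + 71)/((k + 3)*(k + 8)*(3*k**2 + 25*k + 46)).
A = k + 1, B = k + 8, C = k**3 + 34*k**2/3 + 121*k/3 + 46.
Set up (k + 1)·f(k+1) − (k + 7)·f(k) − (k**3 + 34*k**2/3 + 121*k/3 + 46) = 0.
From deg A=1, deg B=1, deg C=3: d=6.
Solving with deg f ≤ 6: f(k) = k*(k + 2)*(k + 3)*(k + 5)*(k**2 + 11*k + 34)/72.
R(k) = B(k−1)·f(k)/C(k) = k*(k + 2)*(k + 5)*(k + 7)*(k**2 + 11*k + 34)/(24*(3*k**2 + 25*k + 46)); s_k = R·t_k = k*(k**2 + 11*k + 34)/(24*(k**3 + 11*k**2 + 34*k + 24)).
Verify: (3*k**2 + 25*k + 46)/(k**6 + 25*k**5 + 247*k**4 + 1219*k**3 + 3112*k**2 + 3796*k + 1680) matches t_k.
s_(n+1) = (n**3 + 14*n**2 + 59*n + 46)/(24*(n**3 + 14*n**2 + 59*n + 70)) and s_(1) = 23/840, so S(n) = n*(n**2 + 14*n + 59)/(70*(n**3 + 14*n**2 + 59*n + 70)).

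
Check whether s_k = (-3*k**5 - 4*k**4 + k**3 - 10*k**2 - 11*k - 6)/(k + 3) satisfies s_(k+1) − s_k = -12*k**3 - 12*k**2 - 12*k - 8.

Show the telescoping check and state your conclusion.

s_(k+1) = (-3*k**5 - 19*k**4 - 45*k**3 - 61*k**2 - 59*k - 33)/(k + 4)
s_(k+1) − s_k = (-12*k**5 - 87*k**4 - 190*k**3 - 191*k**2 - 160*k - 75)/(k**2 + 7*k + 12)
(s_(k+1) − s_k) − t_k = (9*k**4 + 50*k**3 + 45*k**2 + 40*k + 21)/(k**2 + 7*k + 12)

Invalid: residual (9*k**4 + 50*k**3 + 45*k**2 + 40*k + 21)/(k**2 + 7*k + 12) ≠ 0.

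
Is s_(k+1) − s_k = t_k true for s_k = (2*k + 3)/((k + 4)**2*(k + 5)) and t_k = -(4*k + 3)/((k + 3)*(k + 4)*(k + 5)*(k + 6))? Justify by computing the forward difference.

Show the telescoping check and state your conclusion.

Invalid: residual 2*(3*k**2 + 17*k + 15)/(k**6 + 27*k**5 + 301*k**4 + 1773*k**3 + 5818*k**2 + 10080*k + 7200) ≠ 0.

s_(k+1) = (2*k + 5)/((k + 5)**2*(k + 6))
s_(k+1) − s_k = (-4*k**2 - 21*k - 10)/(k**5 + 24*k**4 + 229*k**3 + 1086*k**2 + 2560*k + 2400)
(s_(k+1) − s_k) − t_k = 2*(3*k**2 + 17*k + 15)/(k**6 + 27*k**5 + 301*k**4 + 1773*k**3 + 5818*k**2 + 10080*k + 7200)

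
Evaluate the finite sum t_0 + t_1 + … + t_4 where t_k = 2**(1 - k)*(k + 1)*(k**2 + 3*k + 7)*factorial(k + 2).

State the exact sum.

r(k) = (k + 2)*(k + 3)*(3*k + (k + 1)**2 + 10)/(2*(k + 1)*(k**2 + 3*k + 7)) after simplifying.
Gosper form: A/B · C(k+1)/C(k) with A=k/2 + 3/2, B=1, C=k**3 + 4*k**2 + 10*k + 7.
Set up (k/2 + 3/2)·f(k+1) − (1)·f(k) − (k**3 + 4*k**2 + 10*k + 7) = 0.
Degrees (1,0,3) ⇒ d ≤ 2.
Coefficient equations give f(k) = 2*(k**2 + k + 1).
Then R = B(k−1)f/C = 2*(k**2 + k + 1)/((k + 1)*(k**2 + 3*k + 7)), so s_k = R(k)·t_k = 2**(2 - k)*(k**2 + k + 1)*factorial(k + 2).
Check: Δs_k = 2**(1 - k)*(k + 1)*(k**2 + 3*k + 7)*factorial(k + 2). ✓
Sum = s_(5) − s_(0); s_(5) = 19530, s_(0) = 8 ⇒ 19522.

Σ = 19522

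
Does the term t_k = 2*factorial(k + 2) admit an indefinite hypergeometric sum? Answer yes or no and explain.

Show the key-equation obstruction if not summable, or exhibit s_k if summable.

t_(k+1)/t_k = k + 3.
Take A(k)=k + 3, B(k)=1, C(k)=1.
Need (k + 3)·f(k+1) − (1)·f(k) = 1.
Degrees (1,0,0) ⇒ d ≤ -1.
d = -1 < 0 ⇒ no nonzero polynomial f; not summable.

No — key equation has no polynomial f.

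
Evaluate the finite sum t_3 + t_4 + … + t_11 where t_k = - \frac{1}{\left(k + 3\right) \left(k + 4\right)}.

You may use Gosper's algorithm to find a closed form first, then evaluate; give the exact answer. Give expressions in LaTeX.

Ratio r(k) = (k + 3)/(k + 5).
Factor: A=k + 3; B=k + 5; C=1.
Need (k + 3)·f(k+1) − (k + 4)·f(k) = 1.
d = 1 from the (1,1,0) case.
Match coefficients ⇒ f(k) = k/3.
Get s_k = R·t_k = -k/(3*k + 9) with R(k) = B(k−1)f(k)/C(k) = k*(k + 4)/3.
s_(k+1) − s_k = -1/(k**2 + 7*k + 12) = t_k.
Σ_(k=3)^(11) t_k = s_(12) − s_(3) = -4/15 − (-1/6) = -1/10.

Σ = -1/10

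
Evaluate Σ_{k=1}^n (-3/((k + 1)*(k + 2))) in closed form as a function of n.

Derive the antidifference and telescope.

S(n) = -3*n/(2*n + 4)

Ratio r(k) = (k + 1)/(k + 3).
Gosper form: A/B · C(k+1)/C(k) with A=k + 1, B=k + 3, C=1.
Need (k + 1)·f(k+1) − (k + 2)·f(k) = 1.
d = 1 from the (1,1,0) case.
Solve for f: f(k) = k (degree 1 ≤ 1).
Then R = B(k−1)f/C = k*(k + 2), so s_k = R(k)·t_k = -3*k/(k + 1).
Δs = -3/(k**2 + 3*k + 2), as required.
Evaluate: s_(n+1) = 3*(-n - 1)/(n + 2); subtract s_(1) = -3/2 ⇒ S(n) = -3*n/(2*n + 4).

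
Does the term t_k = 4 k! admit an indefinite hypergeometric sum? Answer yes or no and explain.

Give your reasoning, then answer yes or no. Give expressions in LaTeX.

No. Not Gosper-summable.

r(k) = k + 1 after simplifying.
Normal form (A,B,C) = (k + 1, 1, 1).
Solve (k + 1)·f(k+1) − (1)·f(k) = 1.
Degrees (1,0,0) ⇒ d ≤ -1.
d = -1 < 0 ⇒ no nonzero polynomial f; not summable.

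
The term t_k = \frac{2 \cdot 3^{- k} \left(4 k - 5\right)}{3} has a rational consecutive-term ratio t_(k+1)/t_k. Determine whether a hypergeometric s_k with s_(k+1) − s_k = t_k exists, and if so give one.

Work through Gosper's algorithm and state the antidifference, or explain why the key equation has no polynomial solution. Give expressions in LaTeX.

s_k = 3^{- k} \left(3 - 4 k\right)

t_(k+1)/t_k = (4*k - 1)/(3*(4*k - 5)).
So A=1/3 and B=1, with C=k - 5/4.
f must satisfy (1/3)·f(k+1) − (1)·f(k) = k - 5/4.
d = 1 from the (0,0,1) case.
Solve for f: f(k) = -3*(4*k - 3)/8 (degree 1 ≤ 1).
So s_k = (B(k−1)f/C)·t_k = (-3*(4*k - 3)/(2*(4*k - 5)))·t_k = (3 - 4*k)/3**k.
Verify: 2*(4*k - 5)/(3*3**k) matches t_k.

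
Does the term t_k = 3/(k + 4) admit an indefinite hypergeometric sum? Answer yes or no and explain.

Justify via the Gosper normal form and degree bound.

Step 1: r(k) = (k + 4)/(k + 5).
So A=k + 4 and B=k + 5, with C=1.
Need (k + 4)·f(k+1) − (k + 4)·f(k) = 1.
Bound: deg f ≤ 0.
Generic f = c0 gives residual -1; -1 = 0 cannot hold, so t_k is not Gosper-summable.

No — t_k has no hypergeometric antidifference.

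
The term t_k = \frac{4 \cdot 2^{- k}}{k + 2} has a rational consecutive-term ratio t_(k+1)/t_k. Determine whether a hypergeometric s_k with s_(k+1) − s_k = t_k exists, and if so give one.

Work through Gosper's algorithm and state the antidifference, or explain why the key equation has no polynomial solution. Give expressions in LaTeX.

r(k) = (k + 2)/(2*(k + 3)) after simplifying.
Take A(k)=k/2 + 1, B(k)=k + 3, C(k)=1.
Need (k/2 + 1)·f(k+1) − (k + 2)·f(k) = 1.
Degrees (1,1,0) ⇒ d ≤ -1.
d = -1 < 0 ⇒ no nonzero polynomial f; not summable.

none — t_k is not Gosper-summable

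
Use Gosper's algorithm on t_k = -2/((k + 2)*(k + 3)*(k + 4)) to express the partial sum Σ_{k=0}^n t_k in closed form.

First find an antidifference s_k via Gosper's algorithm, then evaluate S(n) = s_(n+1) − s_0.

S(n) = (-n**2 - 7*n - 6)/(6*(n**2 + 7*n + 12))

r(k) = (k + 2)/(k + 5) after simplifying.
Normal form (A,B,C) = (k + 2, k + 5, 1).
f must satisfy (k + 2)·f(k+1) − (k + 4)·f(k) = 1.
Bound: deg f ≤ 2.
Solving with deg f ≤ 2: f(k) = k*(k + 5)/12.
R(k) = B(k−1)·f(k)/C(k) = k*(k + 4)*(k + 5)/12; s_k = R·t_k = k*(-k - 5)/(6*(k + 2)*(k + 3)).
Check: Δs_k = -2/(k**3 + 9*k**2 + 26*k + 24). ✓
Evaluate: s_(n+1) = (-n**2 - 7*n - 6)/(6*(n**2 + 7*n + 12)); subtract s_(0) = 0 ⇒ S(n) = (-n**2 - 7*n - 6)/(6*(n**2 + 7*n + 12)).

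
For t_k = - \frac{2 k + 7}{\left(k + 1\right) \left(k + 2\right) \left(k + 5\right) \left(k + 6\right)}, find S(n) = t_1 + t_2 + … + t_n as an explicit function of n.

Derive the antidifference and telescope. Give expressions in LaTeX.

S(n) = \frac{n \left(- n - 8\right)}{12 \left(n^{2} + 8 n + 12\right)}

Ratio r(k) = (k + 1)*(k + 5)*(2*k + 9)/((k + 3)*(k + 7)*(2*k + 7)).
Gosper form: A/B · C(k+1)/C(k) with A=k + 1, B=k + 7, C=k**3 + 21*k**2/2 + 73*k/2 + 42.
Key eq: (k + 1)·f(k+1) = (k + 6)·f(k) + (k**3 + 21*k**2/2 + 73*k/2 + 42).
d = 5 from the (1,1,3) case.
Match coefficients ⇒ f(k) = k*(k + 2)*(k + 3)*(k + 4)*(k + 6)/10.
Get s_k = R·t_k = k*(-k - 6)/(5*(k**2 + 6*k + 5)) with R(k) = B(k−1)f(k)/C(k) = k*(k + 2)*(k + 6)**2/(5*(2*k + 7)).
s_(k+1) − s_k = (-2*k - 7)/(k**4 + 14*k**3 + 65*k**2 + 112*k + 60) = t_k.
Telescope: S(n) = s_(n+1) − s_(1) = (-n**2 - 8*n - 7)/(5*(n**2 + 8*n + 12)) − (-7/60) = n*(-n - 8)/(12*(n**2 + 8*n + 12)).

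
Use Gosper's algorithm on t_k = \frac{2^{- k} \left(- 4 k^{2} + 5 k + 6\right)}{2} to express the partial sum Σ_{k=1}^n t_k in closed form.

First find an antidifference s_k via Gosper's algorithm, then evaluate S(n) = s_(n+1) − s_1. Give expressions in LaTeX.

Compute t_(k+1)/t_k: get (4*k**2 + 3*k - 7)/(2*(4*k**2 - 5*k - 6)).
Gosper form: A/B · C(k+1)/C(k) with A=1/2, B=1, C=k**2 - 5*k/4 - 3/2.
Need (1/2)·f(k+1) − (1)·f(k) = k**2 - 5*k/4 - 3/2.
Bound: deg f ≤ 2.
Solve for f: f(k) = -(4*k**2 + 3*k + 1)/2 (degree 2 ≤ 2).
Then R = B(k−1)f/C = -2*(4*k**2 + 3*k + 1)/((k - 2)*(4*k + 3)), so s_k = R(k)·t_k = (4*k**2 + 3*k + 1)/2**k.
Δs = (-4*k**2 + 5*k + 6)/(2*2**k), as required.
Σ_(k=1)^n t_k = s_(n+1) − s_(1) = (2**(-n - 1)*(4*n**2 + 11*n + 8)) − (4), i.e. 2**(-n - 1)*(-2**(n + 3) + 4*n**2 + 11*n + 8).

S(n) = 2^{- n - 1} \left(- 2^{n + 3} + 4 n^{2} + 11 n + 8\right)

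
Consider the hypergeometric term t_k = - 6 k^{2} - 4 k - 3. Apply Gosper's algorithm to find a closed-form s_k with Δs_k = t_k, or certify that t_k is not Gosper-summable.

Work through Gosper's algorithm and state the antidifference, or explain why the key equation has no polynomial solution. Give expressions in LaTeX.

s_k = k \left(- 2 k^{2} + k - 2\right)

t_(k+1)/t_k = (6*k**2 + 16*k + 13)/(6*k**2 + 4*k + 3).
Gosper form: A/B · C(k+1)/C(k) with A=1, B=1, C=k**2 + 2*k/3 + 1/2.
Set up (1)·f(k+1) − (1)·f(k) − (k**2 + 2*k/3 + 1/2) = 0.
From deg A=0, deg B=0, deg C=2: d=3.
Coefficient equations give f(k) = k*(2*k**2 - k + 2)/6.
Certificate R = B(k−1)f/C = k*(2*k**2 - k + 2)/(6*k**2 + 4*k + 3) gives s_k = k*(-2*k**2 + k - 2).
Check: Δs_k = -6*k**2 - 4*k - 3. ✓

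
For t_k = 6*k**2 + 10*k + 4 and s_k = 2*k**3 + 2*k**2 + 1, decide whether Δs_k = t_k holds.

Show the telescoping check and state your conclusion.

Valid: the claim telescopes to t_k.

s_(k+1) = 2*(k + 1)**3 + 2*(k + 1)**2 + 1
s_(k+1) − s_k = 6*k**2 + 10*k + 4
(s_(k+1) − s_k) − t_k = 0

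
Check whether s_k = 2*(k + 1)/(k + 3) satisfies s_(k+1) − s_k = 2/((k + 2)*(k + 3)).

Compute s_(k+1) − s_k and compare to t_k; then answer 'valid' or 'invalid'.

Invalid: residual 2*k/(k**3 + 9*k**2 + 26*k + 24) ≠ 0.

s_(k+1) = 2*(k + 2)/(k + 4)
s_(k+1) − s_k = 4/(k**2 + 7*k + 12)
(s_(k+1) − s_k) − t_k = 2*k/(k**3 + 9*k**2 + 26*k + 24)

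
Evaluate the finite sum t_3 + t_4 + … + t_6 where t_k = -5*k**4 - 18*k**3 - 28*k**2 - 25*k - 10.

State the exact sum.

Ratio r(k) = (5*k**4 + 38*k**3 + 112*k**2 + 155*k + 86)/(5*k**4 + 18*k**3 + 28*k**2 + 25*k + 10).
So A=1 and B=1, with C=k**4 + 18*k**3/5 + 28*k**2/5 + 5*k + 2.
f must satisfy (1)·f(k+1) − (1)·f(k) = k**4 + 18*k**3/5 + 28*k**2/5 + 5*k + 2.
deg f ≤ 5 (via 0,0,4).
Solve for f: f(k) = k*(k + 1)*(k**3 + k**2 + k + 2)/5 (degree 5 ≤ 5).
Certificate R = B(k−1)f/C = k*(k**3 + k**2 + k + 2)/(5*k**3 + 13*k**2 + 15*k + 10) gives s_k = k*(-k**4 - 2*k**3 - 2*k**2 - 3*k - 2).
Check: Δs_k = -5*k**4 - 18*k**3 - 28*k**2 - 25*k - 10. ✓
Telescoping: Σ = s_(7) − s_(3) = -22456 − (-492) = -21964.

Σ = -21964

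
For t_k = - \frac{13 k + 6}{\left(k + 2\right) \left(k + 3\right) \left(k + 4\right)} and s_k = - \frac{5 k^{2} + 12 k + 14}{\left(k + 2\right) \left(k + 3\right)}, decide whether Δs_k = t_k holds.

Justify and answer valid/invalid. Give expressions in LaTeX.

valid; difference matches t_k

s_(k+1) = (-12*k - 5*(k + 1)**2 - 26)/((k + 3)*(k + 4))
s_(k+1) − s_k = (-13*k - 6)/(k**3 + 9*k**2 + 26*k + 24)
(s_(k+1) − s_k) − t_k = 0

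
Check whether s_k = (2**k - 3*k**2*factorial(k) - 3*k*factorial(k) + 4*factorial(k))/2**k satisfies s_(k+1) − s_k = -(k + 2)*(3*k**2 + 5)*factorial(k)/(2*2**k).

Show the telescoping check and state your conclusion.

s_(k+1) = (2*2**k - 3*k**3*factorial(k) - 12*k**2*factorial(k) - 11*k*factorial(k) - 2*factorial(k))/(2*2**k)
s_(k+1) − s_k = -(k + 2)*(3*k**2 + 5)*factorial(k)/(2*2**k)
(s_(k+1) − s_k) − t_k = 0

valid (s_(k+1) − s_k reduces to t_k)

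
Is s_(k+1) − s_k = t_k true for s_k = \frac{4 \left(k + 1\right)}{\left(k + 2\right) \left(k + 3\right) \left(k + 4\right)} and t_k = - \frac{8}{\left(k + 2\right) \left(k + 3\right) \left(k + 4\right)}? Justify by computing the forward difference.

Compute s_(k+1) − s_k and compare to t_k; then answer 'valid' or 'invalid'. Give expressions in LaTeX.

s_(k+1) = 4*(k + 2)/((k + 3)*(k + 4)*(k + 5))
s_(k+1) − s_k = 4*(-2*k - 1)/(k**4 + 14*k**3 + 71*k**2 + 154*k + 120)
(s_(k+1) − s_k) − t_k = 36/(k**4 + 14*k**3 + 71*k**2 + 154*k + 120)

Invalid: residual \frac{36}{k^{4} + 14 k^{3} + 71 k^{2} + 154 k + 120} ≠ 0.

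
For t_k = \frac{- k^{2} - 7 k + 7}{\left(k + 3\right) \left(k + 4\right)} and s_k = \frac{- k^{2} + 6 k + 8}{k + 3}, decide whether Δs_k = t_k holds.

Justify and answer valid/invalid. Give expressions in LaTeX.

s_(k+1) = (-k**2 + 4*k + 13)/(k + 4)
s_(k+1) − s_k = (-k**2 - 7*k + 7)/(k**2 + 7*k + 12)
(s_(k+1) − s_k) − t_k = 0

Valid: the claim telescopes to t_k.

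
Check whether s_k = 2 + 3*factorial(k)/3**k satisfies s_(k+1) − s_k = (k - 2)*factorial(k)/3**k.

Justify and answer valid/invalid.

s_(k+1) = (2*3**k + k*factorial(k) + factorial(k))/3**k
s_(k+1) − s_k = (k - 2)*factorial(k)/3**k
(s_(k+1) − s_k) − t_k = 0

Valid — Δs_k = t_k.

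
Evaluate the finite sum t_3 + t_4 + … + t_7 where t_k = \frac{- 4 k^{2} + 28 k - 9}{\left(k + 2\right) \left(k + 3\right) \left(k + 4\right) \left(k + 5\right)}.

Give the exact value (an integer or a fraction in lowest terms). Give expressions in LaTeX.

Σ = 401/9240

Compute t_(k+1)/t_k: get -(k + 2)*(28*k - 4*(k + 1)**2 + 19)/((k + 6)*(4*k**2 - 28*k + 9)).
A = k + 2, B = k + 6, C = k**2 - 7*k + 9/4.
Key eq: (k + 2)·f(k+1) = (k + 5)·f(k) + (k**2 - 7*k + 9/4).
d = 3 from the (1,1,2) case.
Coefficient equations give f(k) = k*(k**2 - 23*k + 58)/32.
So s_k = (B(k−1)f/C)·t_k = (k*(k + 5)*(k**2 - 23*k + 58)/(8*(4*k**2 - 28*k + 9)))·t_k = k*(-k**2 + 23*k - 58)/(8*(k + 2)*(k + 3)*(k + 4)).
s_(k+1) − s_k = (-4*k**2 + 28*k - 9)/(k**4 + 14*k**3 + 71*k**2 + 154*k + 120) = t_k.
Σ_(k=3)^(7) t_k = s_(8) − s_(3) = 31/660 − (1/280) = 401/9240.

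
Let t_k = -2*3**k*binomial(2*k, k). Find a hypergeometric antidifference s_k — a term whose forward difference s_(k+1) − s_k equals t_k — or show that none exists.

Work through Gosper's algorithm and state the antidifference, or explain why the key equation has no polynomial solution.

not Gosper-summable; s_k does not exist

r(k) = 6*(2*k + 1)/(k + 1) after simplifying.
Factor: A=12*k + 6; B=k + 1; C=1.
Set up (12*k + 6)·f(k+1) − (k)·f(k) − (1) = 0.
Degrees (1,1,0) ⇒ d ≤ -1.
d = -1 < 0 ⇒ no nonzero polynomial f; not summable.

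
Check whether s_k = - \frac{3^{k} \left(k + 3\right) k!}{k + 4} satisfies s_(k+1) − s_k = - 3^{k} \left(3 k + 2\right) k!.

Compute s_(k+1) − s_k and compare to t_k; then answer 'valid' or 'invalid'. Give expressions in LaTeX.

s_(k+1) = -3**(k + 1)*(k + 4)*factorial(k + 1)/(k + 5)
s_(k+1) − s_k = -3**k*(3*k + 11)*(k**2 + 5*k + 3)*factorial(k)/((k + 4)*(k + 5))
(s_(k+1) − s_k) − t_k = 3**k*(3*k**2 + 14*k + 7)*factorial(k)/((k + 4)*(k + 5))

Invalid: residual \frac{3^{k} \left(3 k^{2} + 14 k + 7\right) k!}{\left(k + 4\right) \left(k + 5\right)} ≠ 0.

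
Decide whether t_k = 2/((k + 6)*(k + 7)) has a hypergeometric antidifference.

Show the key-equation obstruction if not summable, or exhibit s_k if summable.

r(k) = (k + 6)/(k + 8) after simplifying.
Normal form (A,B,C) = (k + 6, k + 8, 1).
Key eq: (k + 6)·f(k+1) = (k + 7)·f(k) + (1).
d = 1 from the (1,1,0) case.
Coefficient equations give f(k) = k/6.
Then R = B(k−1)f/C = k*(k + 7)/6, so s_k = R(k)·t_k = k/(3*(k + 6)).
Δs = 2/(k**2 + 13*k + 42), as required.

Yes. s_k = k/(3*(k + 6)).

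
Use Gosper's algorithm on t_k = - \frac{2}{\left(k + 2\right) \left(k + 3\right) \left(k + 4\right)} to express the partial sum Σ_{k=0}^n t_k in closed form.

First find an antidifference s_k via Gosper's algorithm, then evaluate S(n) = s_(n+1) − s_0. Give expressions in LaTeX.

S(n) = \frac{- n^{2} - 7 n - 6}{6 \left(n^{2} + 7 n + 12\right)}

Ratio r(k) = (k + 2)/(k + 5).
Factor: A=k + 2; B=k + 5; C=1.
Need (k + 2)·f(k+1) − (k + 4)·f(k) = 1.
From deg A=1, deg B=1, deg C=0: d=2.
Match coefficients ⇒ f(k) = k*(k + 5)/12.
So s_k = (B(k−1)f/C)·t_k = (k*(k + 4)*(k + 5)/12)·t_k = k*(-k - 5)/(6*(k + 2)*(k + 3)).
Check: Δs_k = -2/(k**3 + 9*k**2 + 26*k + 24). ✓
Evaluate: s_(n+1) = (-n**2 - 7*n - 6)/(6*(n**2 + 7*n + 12)); subtract s_(0) = 0 ⇒ S(n) = (-n**2 - 7*n - 6)/(6*(n**2 + 7*n + 12)).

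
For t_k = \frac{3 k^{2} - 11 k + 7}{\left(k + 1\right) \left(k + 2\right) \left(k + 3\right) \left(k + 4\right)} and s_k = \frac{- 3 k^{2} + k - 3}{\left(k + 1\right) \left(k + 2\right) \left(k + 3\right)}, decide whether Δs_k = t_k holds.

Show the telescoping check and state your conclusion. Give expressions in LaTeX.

s_(k+1) = (k - 3*(k + 1)**2 - 2)/((k + 2)*(k + 3)*(k + 4))
s_(k+1) − s_k = (3*k**2 - 11*k + 7)/(k**4 + 10*k**3 + 35*k**2 + 50*k + 24)
(s_(k+1) − s_k) − t_k = 0

valid (s_(k+1) − s_k reduces to t_k)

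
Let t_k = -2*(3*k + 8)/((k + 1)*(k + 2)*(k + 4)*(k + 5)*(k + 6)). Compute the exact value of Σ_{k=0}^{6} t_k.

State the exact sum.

Ratio r(k) = (k + 1)*(k + 4)*(3*k + 11)/((k + 3)*(k + 7)*(3*k + 8)).
Take A(k)=k + 1, B(k)=k + 7, C(k)=k**2 + 17*k/3 + 8.
Need (k + 1)·f(k+1) − (k + 6)·f(k) = k**2 + 17*k/3 + 8.
Degrees (1,1,2) ⇒ d ≤ 5.
Coefficient equations give f(k) = k*(k + 2)*(k + 3)*(k**2 + 10*k + 29)/60.
Get s_k = R·t_k = k*(-k**2 - 10*k - 29)/(10*(k**3 + 10*k**2 + 29*k + 20)) with R(k) = B(k−1)f(k)/C(k) = k*(k + 2)*(k + 6)*(k**2 + 10*k + 29)/(20*(3*k + 8)).
Check: Δs_k = 2*(-3*k - 8)/(k**5 + 18*k**4 + 121*k**3 + 372*k**2 + 508*k + 240). ✓
Telescoping: Σ = s_(7) − s_(0) = -259/2640 − (0) = -259/2640.

Σ = -259/2640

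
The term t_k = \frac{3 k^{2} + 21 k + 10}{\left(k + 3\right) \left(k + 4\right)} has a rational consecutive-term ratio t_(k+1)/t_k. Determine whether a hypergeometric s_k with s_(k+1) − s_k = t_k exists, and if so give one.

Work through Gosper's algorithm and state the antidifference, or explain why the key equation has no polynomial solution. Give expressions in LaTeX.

s_k = \frac{k \left(9 k + 1\right)}{3 \left(k + 3\right)}

The ratio is (k + 3)*(21*k + 3*(k + 1)**2 + 31)/((k + 5)*(3*k**2 + 21*k + 10)).
Gosper form: A/B · C(k+1)/C(k) with A=k + 3, B=k + 5, C=k**2 + 7*k + 10/3.
f must satisfy (k + 3)·f(k+1) − (k + 4)·f(k) = k**2 + 7*k + 10/3.
Degrees (1,1,2) ⇒ d ≤ 2.
Solving with deg f ≤ 2: f(k) = k*(9*k + 1)/9.
Then R = B(k−1)f/C = k*(k + 4)*(9*k + 1)/(3*(3*k**2 + 21*k + 10)), so s_k = R(k)·t_k = k*(9*k + 1)/(3*(k + 3)).
Verify: (3*k**2 + 21*k + 10)/(k**2 + 7*k + 12) matches t_k.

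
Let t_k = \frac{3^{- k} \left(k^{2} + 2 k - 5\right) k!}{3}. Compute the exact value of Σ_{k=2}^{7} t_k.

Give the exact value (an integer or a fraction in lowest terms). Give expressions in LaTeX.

Σ = 48470/729

r(k) = (k + 1)*(2*k + (k + 1)**2 - 3)/(3*(k**2 + 2*k - 5)) after simplifying.
Gosper form: A/B · C(k+1)/C(k) with A=k/3 + 1/3, B=1, C=k**2 + 2*k - 5.
Need (k/3 + 1/3)·f(k+1) − (1)·f(k) = k**2 + 2*k - 5.
deg f ≤ 1 (via 1,0,2).
Coefficient equations give f(k) = 3*(k + 3).
R(k) = B(k−1)·f(k)/C(k) = 3*(k + 3)/(k**2 + 2*k - 5); s_k = R·t_k = (k + 3)*factorial(k)/3**k.
s_(k+1) − s_k = (k**2 + 2*k - 5)*factorial(k)/(3*3**k) = t_k.
Sum = s_(8) − s_(2); s_(8) = 49280/729, s_(2) = 10/9 ⇒ 48470/729.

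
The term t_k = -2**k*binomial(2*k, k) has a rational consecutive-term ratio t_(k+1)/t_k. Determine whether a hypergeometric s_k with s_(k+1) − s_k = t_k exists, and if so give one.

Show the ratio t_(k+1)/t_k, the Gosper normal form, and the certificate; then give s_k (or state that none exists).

none (Gosper's algorithm certifies no s_k)

t_(k+1)/t_k = 4*(2*k + 1)/(k + 1).
Factor: A=8*k + 4; B=k + 1; C=1.
Solve (8*k + 4)·f(k+1) − (k)·f(k) = 1.
Bound: deg f ≤ -1.
d = -1 < 0 ⇒ no nonzero polynomial f; not summable.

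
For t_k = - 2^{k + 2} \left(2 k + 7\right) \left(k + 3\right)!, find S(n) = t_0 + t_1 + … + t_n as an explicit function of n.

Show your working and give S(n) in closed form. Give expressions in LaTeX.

t_(k+1)/t_k = 2*(k + 4)*(2*k + 9)/(2*k + 7).
Take A(k)=2*k + 8, B(k)=1, C(k)=k + 7/2.
Need (2*k + 8)·f(k+1) − (1)·f(k) = k + 7/2.
Degrees (1,0,1) ⇒ d ≤ 0.
Coefficient equations give f(k) = 1/2.
R(k) = B(k−1)·f(k)/C(k) = 1/(2*k + 7); s_k = R·t_k = -2**(k + 2)*factorial(k + 3).
Check: Δs_k = -2**(k + 2)*(2*k + 7)*factorial(k + 3). ✓
s_(n+1) = -2**(n + 3)*factorial(n + 4) and s_(0) = -24, so S(n) = -8*2**n*factorial(n + 4) + 24.

S(n) = - 8 \cdot 2^{n} \left(n + 4\right)! + 24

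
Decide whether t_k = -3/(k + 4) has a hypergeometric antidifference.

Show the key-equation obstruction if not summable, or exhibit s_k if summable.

Ratio r(k) = (k + 4)/(k + 5).
Take A(k)=k + 4, B(k)=k + 5, C(k)=1.
Need (k + 4)·f(k+1) − (k + 4)·f(k) = 1.
From deg A=1, deg B=1, deg C=0: d=0.
Write f(k) = c0. Then LHS − RHS = -1, requiring -1 = 0: contradictory. No certificate.

No — t_k has no hypergeometric antidifference.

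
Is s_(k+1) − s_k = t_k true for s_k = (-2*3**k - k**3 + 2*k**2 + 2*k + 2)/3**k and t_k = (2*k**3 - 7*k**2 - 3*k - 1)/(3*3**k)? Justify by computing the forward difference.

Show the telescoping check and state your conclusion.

s_(k+1) = (-6*3**k - k**3 - k**2 + 3*k + 5)/(3*3**k)
s_(k+1) − s_k = (2*k**3 - 7*k**2 - 3*k - 1)/(3*3**k)
(s_(k+1) − s_k) − t_k = 0

valid; difference matches t_k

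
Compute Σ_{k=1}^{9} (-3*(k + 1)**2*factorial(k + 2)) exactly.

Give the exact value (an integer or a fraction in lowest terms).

Σ = -12933043200

Ratio r(k) = (k + 2)**2*(k + 3)/(k + 1)**2.
Take A(k)=k + 3, B(k)=1, C(k)=k**2 + 2*k + 1.
Solve (k + 3)·f(k+1) − (1)·f(k) = k**2 + 2*k + 1.
d = 1 from the (1,0,2) case.
Coefficient equations give f(k) = k - 1.
Get s_k = R·t_k = -3*(k - 1)*factorial(k + 2) with R(k) = B(k−1)f(k)/C(k) = (k - 1)/(k + 1)**2.
Δs = -3*(k + 1)**2*factorial(k + 2), as required.
Σ_(k=1)^(9) t_k = s_(10) − s_(1) = -12933043200 − (0) = -12933043200.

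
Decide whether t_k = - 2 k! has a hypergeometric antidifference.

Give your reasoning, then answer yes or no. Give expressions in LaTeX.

r(k) = k + 1 after simplifying.
Factor: A=k + 1; B=1; C=1.
Need (k + 1)·f(k+1) − (1)·f(k) = 1.
Degrees (1,0,0) ⇒ d ≤ -1.
d = -1 < 0 ⇒ no nonzero polynomial f; not summable.

No — t_k has no hypergeometric antidifference.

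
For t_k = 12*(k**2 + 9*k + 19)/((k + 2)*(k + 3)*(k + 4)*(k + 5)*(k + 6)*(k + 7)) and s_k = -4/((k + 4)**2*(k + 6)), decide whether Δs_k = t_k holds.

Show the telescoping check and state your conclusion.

s_(k+1) = -4/((k + 5)**2*(k + 7))
s_(k+1) − s_k = -4/((k + 5)**2*(k + 7)) + 4/((k + 4)**2*(k + 6))
(s_(k+1) − s_k) − t_k = 8*(-4*k**3 - 54*k**2 - 236*k - 333)/(k**8 + 36*k**7 + 558*k**6 + 4860*k**5 + 25989*k**4 + 87264*k**3 + 179372*k**2 + 205920*k + 100800)

Invalid: residual 8*(-4*k**3 - 54*k**2 - 236*k - 333)/(k**8 + 36*k**7 + 558*k**6 + 4860*k**5 + 25989*k**4 + 87264*k**3 + 179372*k**2 + 205920*k + 100800) ≠ 0.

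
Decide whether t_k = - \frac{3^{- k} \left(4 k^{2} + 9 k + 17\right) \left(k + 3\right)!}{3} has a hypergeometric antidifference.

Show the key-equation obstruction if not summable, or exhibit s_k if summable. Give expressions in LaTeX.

Yes. s_k = - 3^{- k} \left(4 k + 1\right) \left(k + 3\right)!.

Compute t_(k+1)/t_k: get (k + 4)*(9*k + 4*(k + 1)**2 + 26)/(3*(4*k**2 + 9*k + 17)).
Gosper form: A/B · C(k+1)/C(k) with A=k/3 + 4/3, B=1, C=k**2 + 9*k/4 + 17/4.
f must satisfy (k/3 + 4/3)·f(k+1) − (1)·f(k) = k**2 + 9*k/4 + 17/4.
deg f ≤ 1 (via 1,0,2).
Solve for f: f(k) = 3*(4*k + 1)/4 (degree 1 ≤ 1).
Then R = B(k−1)f/C = 3*(4*k + 1)/(4*k**2 + 9*k + 17), so s_k = R(k)·t_k = -(4*k + 1)*factorial(k + 3)/3**k.
Δs = -(4*k**2 + 9*k + 17)*factorial(k + 3)/(3*3**k), as required.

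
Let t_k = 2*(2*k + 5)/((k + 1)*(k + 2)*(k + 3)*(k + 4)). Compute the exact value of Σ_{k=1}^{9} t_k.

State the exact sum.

Σ = 135/572

r(k) = (k + 1)*(2*k + 7)/((k + 5)*(2*k + 5)) after simplifying.
Take A(k)=k + 1, B(k)=k + 5, C(k)=k + 5/2.
Set up (k + 1)·f(k+1) − (k + 4)·f(k) − (k + 5/2) = 0.
d = 3 from the (1,1,1) case.
Match coefficients ⇒ f(k) = k*(k + 2)*(k + 4)/6.
Get s_k = R·t_k = 2*k*(k + 4)/(3*(k**2 + 4*k + 3)) with R(k) = B(k−1)f(k)/C(k) = k*(k + 2)*(k + 4)**2/(3*(2*k + 5)).
Δs = 2*(2*k + 5)/(k**4 + 10*k**3 + 35*k**2 + 50*k + 24), as required.
Evaluate s at k=10 and k=1: 280/429 and 5/12; difference 135/572.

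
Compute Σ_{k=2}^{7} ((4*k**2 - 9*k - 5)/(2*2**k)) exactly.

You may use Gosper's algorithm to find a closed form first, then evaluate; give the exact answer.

r(k) = (4*k**2 - k - 10)/(2*(4*k**2 - 9*k - 5)) after simplifying.
Take A(k)=1/2, B(k)=1, C(k)=k**2 - 9*k/4 - 5/4.
Key eq: (1/2)·f(k+1) = (1)·f(k) + (k**2 - 9*k/4 - 5/4).
deg f ≤ 2 (via 0,0,2).
Solve for f: f(k) = -(4*k**2 - k - 2)/2 (degree 2 ≤ 2).
So s_k = (B(k−1)f/C)·t_k = (-2*(4*k**2 - k - 2)/(4*k**2 - 9*k - 5))·t_k = (-4*k**2 + k + 2)/2**k.
s_(k+1) − s_k = (4*k**2 - 9*k - 5)/(2*2**k) = t_k.
Evaluate s at k=8 and k=2: -123/128 and -3; difference 261/128.

Σ = 261/128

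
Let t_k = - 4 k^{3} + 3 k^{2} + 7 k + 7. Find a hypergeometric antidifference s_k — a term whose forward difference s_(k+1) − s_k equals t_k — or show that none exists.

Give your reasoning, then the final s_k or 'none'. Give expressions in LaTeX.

s_k = k \left(- k^{3} + 3 k^{2} + k + 4\right)

t_(k+1)/t_k = (4*k**3 + 9*k**2 - k - 13)/(4*k**3 - 3*k**2 - 7*k - 7).
Gosper form: A/B · C(k+1)/C(k) with A=1, B=1, C=k**3 - 3*k**2/4 - 7*k/4 - 7/4.
f must satisfy (1)·f(k+1) − (1)·f(k) = k**3 - 3*k**2/4 - 7*k/4 - 7/4.
From deg A=0, deg B=0, deg C=3: d=4.
Solve for f: f(k) = k*(k**3 - 3*k**2 - k - 4)/4 (degree 4 ≤ 4).
Get s_k = R·t_k = k*(-k**3 + 3*k**2 + k + 4) with R(k) = B(k−1)f(k)/C(k) = k*(k**3 - 3*k**2 - k - 4)/(4*k**3 - 3*k**2 - 7*k - 7).
Check: Δs_k = -4*k**3 + 3*k**2 + 7*k + 7. ✓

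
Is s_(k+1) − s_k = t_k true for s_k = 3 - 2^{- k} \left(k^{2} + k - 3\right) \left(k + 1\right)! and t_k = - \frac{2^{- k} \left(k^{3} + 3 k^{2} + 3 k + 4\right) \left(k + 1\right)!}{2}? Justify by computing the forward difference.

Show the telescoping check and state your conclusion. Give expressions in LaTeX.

s_(k+1) = -2**(-k - 1)*(k + (k + 1)**2 - 2)*factorial(k + 2) + 3
s_(k+1) − s_k = -(k**3 + 3*k**2 + 3*k + 4)*factorial(k + 1)/(2*2**k)
(s_(k+1) − s_k) − t_k = 0

Valid: the claim telescopes to t_k.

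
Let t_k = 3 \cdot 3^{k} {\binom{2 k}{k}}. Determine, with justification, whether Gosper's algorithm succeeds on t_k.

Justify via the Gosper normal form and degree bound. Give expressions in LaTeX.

No. Not Gosper-summable.

Ratio r(k) = 6*(2*k + 1)/(k + 1).
Take A(k)=12*k + 6, B(k)=k + 1, C(k)=1.
Solve (12*k + 6)·f(k+1) − (k)·f(k) = 1.
deg f ≤ -1 (via 1,1,0).
deg f ≤ -1 is impossible — no certificate.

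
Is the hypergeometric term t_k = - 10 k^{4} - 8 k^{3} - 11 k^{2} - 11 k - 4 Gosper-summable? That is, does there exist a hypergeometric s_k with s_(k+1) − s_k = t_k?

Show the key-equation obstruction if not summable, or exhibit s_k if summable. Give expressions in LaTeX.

Yes. s_k = k^{2} \left(- 2 k^{3} + 3 k^{2} - 3 k - 2\right).

Compute t_(k+1)/t_k: get (10*k**4 + 48*k**3 + 95*k**2 + 97*k + 44)/(10*k**4 + 8*k**3 + 11*k**2 + 11*k + 4).
Normal form (A,B,C) = (1, 1, k**4 + 4*k**3/5 + 11*k**2/10 + 11*k/10 + 2/5).
Need (1)·f(k+1) − (1)·f(k) = k**4 + 4*k**3/5 + 11*k**2/10 + 11*k/10 + 2/5.
Degrees (0,0,4) ⇒ d ≤ 5.
Match coefficients ⇒ f(k) = k**2*(2*k**3 - 3*k**2 + 3*k + 2)/10.
Certificate R = B(k−1)f/C = k**2*(2*k**3 - 3*k**2 + 3*k + 2)/(10*k**4 + 8*k**3 + 11*k**2 + 11*k + 4) gives s_k = k**2*(-2*k**3 + 3*k**2 - 3*k - 2).
Verify: -10*k**4 - 8*k**3 - 11*k**2 - 11*k - 4 matches t_k.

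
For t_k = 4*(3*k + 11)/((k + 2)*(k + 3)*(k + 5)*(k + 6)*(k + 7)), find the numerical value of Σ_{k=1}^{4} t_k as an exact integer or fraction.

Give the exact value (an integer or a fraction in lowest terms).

r(k) = (k + 2)*(k + 5)*(3*k + 14)/((k + 4)*(k + 8)*(3*k + 11)) after simplifying.
So A=k + 2 and B=k + 8, with C=k**2 + 23*k/3 + 44/3.
Solve (k + 2)·f(k+1) − (k + 7)·f(k) = k**2 + 23*k/3 + 44/3.
Bound: deg f ≤ 5.
Coefficient equations give f(k) = k*(k + 3)*(k + 4)*(k**2 + 13*k + 52)/180.
So s_k = (B(k−1)f/C)·t_k = (k*(k + 3)*(k + 7)*(k**2 + 13*k + 52)/(60*(3*k + 11)))·t_k = k*(k**2 + 13*k + 52)/(15*(k**3 + 13*k**2 + 52*k + 60)).
Verify: 4*(3*k + 11)/(k**5 + 23*k**4 + 203*k**3 + 853*k**2 + 1692*k + 1260) matches t_k.
Telescoping: Σ = s_(5) − s_(1) = 71/1155 − (11/315) = 92/3465.

Σ = 92/3465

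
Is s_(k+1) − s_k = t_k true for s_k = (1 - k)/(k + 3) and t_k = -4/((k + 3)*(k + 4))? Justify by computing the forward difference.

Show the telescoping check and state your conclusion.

s_(k+1) = -k/(k + 4)
s_(k+1) − s_k = -4/(k**2 + 7*k + 12)
(s_(k+1) − s_k) − t_k = 0

Valid: the claim telescopes to t_k.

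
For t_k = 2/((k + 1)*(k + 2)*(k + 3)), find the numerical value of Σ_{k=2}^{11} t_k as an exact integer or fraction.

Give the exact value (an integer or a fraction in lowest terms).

Σ = 85/1092

t_(k+1)/t_k = (k + 1)/(k + 4).
Gosper form: A/B · C(k+1)/C(k) with A=k + 1, B=k + 4, C=1.
f must satisfy (k + 1)·f(k+1) − (k + 3)·f(k) = 1.
From deg A=1, deg B=1, deg C=0: d=2.
Solving with deg f ≤ 2: f(k) = k*(k + 3)/4.
So s_k = (B(k−1)f/C)·t_k = (k*(k + 3)**2/4)·t_k = k*(k + 3)/(2*(k + 1)*(k + 2)).
s_(k+1) − s_k = 2/(k**3 + 6*k**2 + 11*k + 6) = t_k.
Evaluate s at k=12 and k=2: 45/91 and 5/12; difference 85/1092.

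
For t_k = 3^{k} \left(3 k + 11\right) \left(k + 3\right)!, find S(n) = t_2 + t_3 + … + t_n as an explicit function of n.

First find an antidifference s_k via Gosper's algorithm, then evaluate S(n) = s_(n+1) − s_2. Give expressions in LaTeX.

S(n) = 3 \cdot 3^{n} \left(n + 4\right)! - 1080

Compute t_(k+1)/t_k: get 3*(k + 4)*(3*k + 14)/(3*k + 11).
Factor: A=3*k + 12; B=1; C=k + 11/3.
f must satisfy (3*k + 12)·f(k+1) − (1)·f(k) = k + 11/3.
Bound: deg f ≤ 0.
Match coefficients ⇒ f(k) = 1/3.
Certificate R = B(k−1)f/C = 1/(3*k + 11) gives s_k = 3**k*factorial(k + 3).
Verify: 3**k*(3*k + 11)*factorial(k + 3) matches t_k.
Evaluate: s_(n+1) = 3**(n + 1)*factorial(n + 4); subtract s_(2) = 1080 ⇒ S(n) = 3*3**n*factorial(n + 4) - 1080.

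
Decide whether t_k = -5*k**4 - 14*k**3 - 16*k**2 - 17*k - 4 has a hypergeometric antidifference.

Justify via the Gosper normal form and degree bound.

The ratio is (5*k**4 + 34*k**3 + 88*k**2 + 111*k + 56)/(5*k**4 + 14*k**3 + 16*k**2 + 17*k + 4).
Gosper form: A/B · C(k+1)/C(k) with A=1, B=1, C=k**4 + 14*k**3/5 + 16*k**2/5 + 17*k/5 + 4/5.
Need (1)·f(k+1) − (1)·f(k) = k**4 + 14*k**3/5 + 16*k**2/5 + 17*k/5 + 4/5.
Degrees (0,0,4) ⇒ d ≤ 5.
Solving with deg f ≤ 5: f(k) = k*(k**4 + k**3 + 4*k - 2)/5.
R(k) = B(k−1)·f(k)/C(k) = k*(k**4 + k**3 + 4*k - 2)/(5*k**4 + 14*k**3 + 16*k**2 + 17*k + 4); s_k = R·t_k = k*(-k**4 - k**3 - 4*k + 2).
s_(k+1) − s_k = -5*k**4 - 14*k**3 - 16*k**2 - 17*k - 4 = t_k.

Yes. s_k = k*(-k**4 - k**3 - 4*k + 2).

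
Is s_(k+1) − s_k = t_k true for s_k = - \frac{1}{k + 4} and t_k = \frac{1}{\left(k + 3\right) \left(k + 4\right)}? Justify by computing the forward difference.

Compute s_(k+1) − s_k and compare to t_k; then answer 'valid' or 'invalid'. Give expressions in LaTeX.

Invalid: residual - \frac{2}{k^{3} + 12 k^{2} + 47 k + 60} ≠ 0.

s_(k+1) = -1/(k + 5)
s_(k+1) − s_k = 1/((k + 4)*(k + 5))
(s_(k+1) − s_k) − t_k = -2/(k**3 + 12*k**2 + 47*k + 60)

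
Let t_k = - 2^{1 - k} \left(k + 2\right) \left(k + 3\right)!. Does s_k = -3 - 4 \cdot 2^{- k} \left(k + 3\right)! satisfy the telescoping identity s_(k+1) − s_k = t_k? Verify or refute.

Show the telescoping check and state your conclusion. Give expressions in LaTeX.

s_(k+1) = -4*2**(-k - 1)*factorial(k + 4) - 3
s_(k+1) − s_k = -2**(1 - k)*(k + 2)*factorial(k + 3)
(s_(k+1) − s_k) − t_k = 0

valid (s_(k+1) − s_k reduces to t_k)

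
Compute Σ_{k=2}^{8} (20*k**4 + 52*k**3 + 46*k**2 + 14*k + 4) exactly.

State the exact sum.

Σ = 252616

Step 1: r(k) = (10*k**4 + 66*k**3 + 161*k**2 + 171*k + 68)/(10*k**4 + 26*k**3 + 23*k**2 + 7*k + 2).
A = 1, B = 1, C = k**4 + 13*k**3/5 + 23*k**2/10 + 7*k/10 + 1/5.
Key eq: (1)·f(k+1) = (1)·f(k) + (k**4 + 13*k**3/5 + 23*k**2/10 + 7*k/10 + 1/5).
deg f ≤ 5 (via 0,0,4).
Coefficient equations give f(k) = k*(4*k**4 + 3*k**3 - 4*k**2 - 3*k + 4)/20.
Then R = B(k−1)f/C = k*(4*k**4 + 3*k**3 - 4*k**2 - 3*k + 4)/(2*(10*k**4 + 26*k**3 + 23*k**2 + 7*k + 2)), so s_k = R(k)·t_k = k*(4*k**4 + 3*k**3 - 4*k**2 - 3*k + 4).
s_(k+1) − s_k = 20*k**4 + 52*k**3 + 46*k**2 + 14*k + 4 = t_k.
Telescoping: Σ = s_(9) − s_(2) = 252756 − (140) = 252616.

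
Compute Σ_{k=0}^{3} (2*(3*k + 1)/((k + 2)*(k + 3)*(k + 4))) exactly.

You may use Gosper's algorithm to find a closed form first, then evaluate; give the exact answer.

r(k) = (k + 2)*(3*k + 4)/((k + 5)*(3*k + 1)) after simplifying.
A = k + 2, B = k + 5, C = k + 1/3.
f must satisfy (k + 2)·f(k+1) − (k + 4)·f(k) = k + 1/3.
d = 2 from the (1,1,1) case.
Match coefficients ⇒ f(k) = k*(7*k - 1)/36.
Then R = B(k−1)f/C = k*(k + 4)*(7*k - 1)/(12*(3*k + 1)), so s_k = R(k)·t_k = k*(7*k - 1)/(6*(k + 2)*(k + 3)).
s_(k+1) − s_k = 2*(3*k + 1)/(k**3 + 9*k**2 + 26*k + 24) = t_k.
Evaluate s at k=4 and k=0: 3/7 and 0; difference 3/7.

Σ = 3/7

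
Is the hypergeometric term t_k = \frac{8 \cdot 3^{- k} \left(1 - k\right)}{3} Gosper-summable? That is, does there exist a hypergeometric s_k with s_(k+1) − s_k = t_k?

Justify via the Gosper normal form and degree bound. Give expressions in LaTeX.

Ratio r(k) = k/(3*(k - 1)).
Normal form (A,B,C) = (1/3, 1, k - 1).
Set up (1/3)·f(k+1) − (1)·f(k) − (k - 1) = 0.
Bound: deg f ≤ 1.
Match coefficients ⇒ f(k) = -3*(2*k - 1)/4.
Then R = B(k−1)f/C = -3*(2*k - 1)/(4*(k - 1)), so s_k = R(k)·t_k = 2*(2*k - 1)/3**k.
Δs = 8*(1 - k)/(3*3**k), as required.

Yes. s_k = 2 \cdot 3^{- k} \left(2 k - 1\right).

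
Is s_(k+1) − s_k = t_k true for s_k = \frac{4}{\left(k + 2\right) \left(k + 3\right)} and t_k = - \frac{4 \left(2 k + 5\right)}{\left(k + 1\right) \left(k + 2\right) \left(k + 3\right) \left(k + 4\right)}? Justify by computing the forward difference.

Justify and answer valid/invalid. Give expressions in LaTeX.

s_(k+1) = 4/((k + 3)*(k + 4))
s_(k+1) − s_k = -8/(k**3 + 9*k**2 + 26*k + 24)
(s_(k+1) − s_k) − t_k = 12/(k**4 + 10*k**3 + 35*k**2 + 50*k + 24)

Invalid: residual \frac{12}{k^{4} + 10 k^{3} + 35 k^{2} + 50 k + 24} ≠ 0.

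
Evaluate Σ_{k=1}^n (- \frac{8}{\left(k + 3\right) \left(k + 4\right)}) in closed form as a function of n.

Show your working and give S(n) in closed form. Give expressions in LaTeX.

Compute t_(k+1)/t_k: get (k + 3)/(k + 5).
A = k + 3, B = k + 5, C = 1.
Key eq: (k + 3)·f(k+1) = (k + 4)·f(k) + (1).
deg f ≤ 1 (via 1,1,0).
Solve for f: f(k) = k/3 (degree 1 ≤ 1).
Certificate R = B(k−1)f/C = k*(k + 4)/3 gives s_k = -8*k/(3*k + 9).
Δs = -8/(k**2 + 7*k + 12), as required.
Telescope: S(n) = s_(n+1) − s_(1) = 8*(-n - 1)/(3*(n + 4)) − (-2/3) = -2*n/(n + 4).

S(n) = - \frac{2 n}{n + 4}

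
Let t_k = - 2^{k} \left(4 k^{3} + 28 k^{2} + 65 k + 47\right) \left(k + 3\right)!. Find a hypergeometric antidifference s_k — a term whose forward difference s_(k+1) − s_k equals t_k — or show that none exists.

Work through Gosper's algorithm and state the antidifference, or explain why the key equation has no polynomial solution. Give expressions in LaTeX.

s_k = - 2^{k} \left(k + 1\right) \left(2 k + 1\right) \left(k + 3\right)!

Step 1: r(k) = 2*(4*k**4 + 56*k**3 + 293*k**2 + 676*k + 576)/(4*k**3 + 28*k**2 + 65*k + 47).
A = 2*k + 8, B = 1, C = k**3 + 7*k**2 + 65*k/4 + 47/4.
f must satisfy (2*k + 8)·f(k+1) − (1)·f(k) = k**3 + 7*k**2 + 65*k/4 + 47/4.
Bound: deg f ≤ 2.
Match coefficients ⇒ f(k) = (k + 1)*(2*k + 1)/4.
R(k) = B(k−1)·f(k)/C(k) = (k + 1)*(2*k + 1)/(4*k**3 + 28*k**2 + 65*k + 47); s_k = R·t_k = -2**k*(k + 1)*(2*k + 1)*factorial(k + 3).
Verify: -2**k*(4*k**3 + 28*k**2 + 65*k + 47)*factorial(k + 3) matches t_k.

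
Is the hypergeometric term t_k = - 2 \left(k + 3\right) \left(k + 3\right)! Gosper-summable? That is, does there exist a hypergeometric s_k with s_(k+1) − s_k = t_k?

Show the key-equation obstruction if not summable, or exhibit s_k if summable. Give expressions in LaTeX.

Step 1: r(k) = (k + 4)**2/(k + 3).
A = k + 4, B = 1, C = k + 3.
Key eq: (k + 4)·f(k+1) = (1)·f(k) + (k + 3).
From deg A=1, deg B=0, deg C=1: d=0.
Coefficient equations give f(k) = 1.
R(k) = B(k−1)·f(k)/C(k) = 1/(k + 3); s_k = R·t_k = -2*factorial(k + 3).
Verify: -2*(k + 3)*factorial(k + 3) matches t_k.

Yes. s_k = - 2 \left(k + 3\right)!.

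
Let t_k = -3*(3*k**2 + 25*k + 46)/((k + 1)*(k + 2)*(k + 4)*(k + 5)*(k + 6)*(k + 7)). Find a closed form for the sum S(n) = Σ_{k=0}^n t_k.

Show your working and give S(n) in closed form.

The ratio is (k + 1)*(k + 4)*(25*k + 3*(k + 1)**2 + 71)/((k + 3)*(k + 8)*(3*k**2 + 25*k + 46)).
Normal form (A,B,C) = (k + 1, k + 8, k**3 + 34*k**2/3 + 121*k/3 + 46).
Key eq: (k + 1)·f(k+1) = (k + 7)·f(k) + (k**3 + 34*k**2/3 + 121*k/3 + 46).
d = 6 from the (1,1,3) case.
Coefficient equations give f(k) = k*(k + 2)*(k + 3)*(k + 5)*(k**2 + 11*k + 34)/72.
Certificate R = B(k−1)f/C = k*(k + 2)*(k + 5)*(k + 7)*(k**2 + 11*k + 34)/(24*(3*k**2 + 25*k + 46)) gives s_k = k*(-k**2 - 11*k - 34)/(8*(k**3 + 11*k**2 + 34*k + 24)).
Δs = 3*(-3*k**2 - 25*k - 46)/(k**6 + 25*k**5 + 247*k**4 + 1219*k**3 + 3112*k**2 + 3796*k + 1680), as required.
Evaluate: s_(n+1) = (-n**3 - 14*n**2 - 59*n - 46)/(8*(n**3 + 14*n**2 + 59*n + 70)); subtract s_(0) = 0 ⇒ S(n) = (-n**3 - 14*n**2 - 59*n - 46)/(8*(n**3 + 14*n**2 + 59*n + 70)).

S(n) = (-n**3 - 14*n**2 - 59*n - 46)/(8*(n**3 + 14*n**2 + 59*n + 70))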